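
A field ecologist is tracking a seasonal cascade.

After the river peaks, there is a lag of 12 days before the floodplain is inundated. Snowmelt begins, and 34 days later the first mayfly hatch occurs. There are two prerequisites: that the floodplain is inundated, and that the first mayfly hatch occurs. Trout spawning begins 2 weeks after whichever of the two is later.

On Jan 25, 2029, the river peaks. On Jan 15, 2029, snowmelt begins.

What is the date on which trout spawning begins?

The river peaks: Jan 25, 2029.
The floodplain is inundated: Jan 25, 2029 + 12 days = Feb 6, 2029.
Snowmelt begins: Jan 15, 2029.
The first mayfly hatch occurs: Jan 15, 2029 + 34 days = Feb 18, 2029.
Both prerequisites met — the floodplain is inundated (Feb 6, 2029), the first mayfly hatch occurs (Feb 18, 2029); the later is Feb 18, 2029.
Trout spawning begins: Feb 18, 2029 + 2 weeks = Mar 4, 2029.

Mar 4, 2029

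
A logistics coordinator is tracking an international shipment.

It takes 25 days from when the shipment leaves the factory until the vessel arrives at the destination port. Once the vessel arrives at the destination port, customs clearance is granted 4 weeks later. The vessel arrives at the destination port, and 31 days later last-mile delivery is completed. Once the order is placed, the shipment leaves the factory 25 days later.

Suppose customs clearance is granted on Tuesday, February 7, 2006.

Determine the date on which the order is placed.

Monday, November 21, 2005

Customs clearance is granted: Feb 7, 2006.
The vessel arrives at the destination port: Feb 7, 2006 − 4 weeks = Jan 10, 2006.
The shipment leaves the factory: Jan 10, 2006 − 25 days = Dec 16, 2005.
The order is placed: Dec 16, 2005 − 25 days = Nov 21, 2005.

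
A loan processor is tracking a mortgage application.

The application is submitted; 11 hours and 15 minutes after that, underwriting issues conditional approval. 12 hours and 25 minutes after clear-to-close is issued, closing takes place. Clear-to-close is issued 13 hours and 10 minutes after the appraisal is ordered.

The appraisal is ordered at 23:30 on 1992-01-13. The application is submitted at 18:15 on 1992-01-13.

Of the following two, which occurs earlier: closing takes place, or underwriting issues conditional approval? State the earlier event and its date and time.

The appraisal is ordered: 23:30 Jan 13, 1992.
Clear-to-close is issued: 23:30 Jan 13, 1992 + 13h10m = 12:40 Jan 14, 1992.
Closing takes place: 12:40 Jan 14, 1992 + 12h25m = 01:05 Jan 15, 1992.
The application is submitted: 18:15 Jan 13, 1992.
Underwriting issues conditional approval: 18:15 Jan 13, 1992 + 11h15m = 05:30 Jan 14, 1992.
Comparing: closing takes place at 01:05 Jan 15, 1992 vs underwriting issues conditional approval at 05:30 Jan 14, 1992. Earlier: underwriting issues conditional approval.

Underwriting issues conditional approval — 05:30 on 1992-01-14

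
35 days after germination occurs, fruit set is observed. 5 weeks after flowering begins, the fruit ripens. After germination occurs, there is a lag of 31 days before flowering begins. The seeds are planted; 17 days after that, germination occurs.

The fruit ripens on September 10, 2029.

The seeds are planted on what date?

June 19, 2029

The fruit ripens: Sep 10, 2029.
Flowering begins: Sep 10, 2029 − 5 weeks = Aug 6, 2029.
Germination occurs: Aug 6, 2029 − 31 days = Jul 6, 2029.
The seeds are planted: Jul 6, 2029 − 17 days = Jun 19, 2029.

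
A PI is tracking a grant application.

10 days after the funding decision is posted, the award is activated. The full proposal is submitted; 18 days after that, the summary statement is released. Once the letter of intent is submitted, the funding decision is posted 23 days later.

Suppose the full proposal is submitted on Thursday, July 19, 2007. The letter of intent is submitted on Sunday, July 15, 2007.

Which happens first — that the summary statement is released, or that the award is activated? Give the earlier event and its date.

The summary statement is released — Monday, August 6, 2007

The full proposal is submitted: Jul 19, 2007.
The summary statement is released: Jul 19, 2007 + 18 days = Aug 6, 2007.
The letter of intent is submitted: Jul 15, 2007.
The funding decision is posted: Jul 15, 2007 + 23 days = Aug 7, 2007.
The award is activated: Aug 7, 2007 + 10 days = Aug 17, 2007.
Comparing: the summary statement is released on Aug 6, 2007 vs the award is activated on Aug 17, 2007. Earlier: the summary statement is released.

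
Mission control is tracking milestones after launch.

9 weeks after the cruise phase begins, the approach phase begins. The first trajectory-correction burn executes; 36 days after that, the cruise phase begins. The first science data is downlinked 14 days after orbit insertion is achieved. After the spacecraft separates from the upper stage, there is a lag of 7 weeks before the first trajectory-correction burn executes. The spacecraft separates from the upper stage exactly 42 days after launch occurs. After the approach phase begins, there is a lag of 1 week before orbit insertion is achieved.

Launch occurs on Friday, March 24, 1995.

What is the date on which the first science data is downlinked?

Launch occurs: Mar 24, 1995.
The spacecraft separates from the upper stage: Mar 24, 1995 + 42 days = May 5, 1995.
The first trajectory-correction burn executes: May 5, 1995 + 7 weeks = Jun 23, 1995.
The cruise phase begins: Jun 23, 1995 + 36 days = Jul 29, 1995.
The approach phase begins: Jul 29, 1995 + 9 weeks = Sep 30, 1995.
Orbit insertion is achieved: Sep 30, 1995 + 1 week = Oct 7, 1995.
The first science data is downlinked: Oct 7, 1995 + 14 days = Oct 21, 1995.

Saturday, October 21, 1995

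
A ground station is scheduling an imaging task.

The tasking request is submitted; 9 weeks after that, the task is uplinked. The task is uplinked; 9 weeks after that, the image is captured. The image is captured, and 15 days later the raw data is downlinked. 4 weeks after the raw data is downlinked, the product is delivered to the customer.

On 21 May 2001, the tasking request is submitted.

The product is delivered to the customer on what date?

The tasking request is submitted: May 21, 2001.
The task is uplinked: May 21, 2001 + 9 weeks = Jul 23, 2001.
The image is captured: Jul 23, 2001 + 9 weeks = Sep 24, 2001.
The raw data is downlinked: Sep 24, 2001 + 15 days = Oct 9, 2001.
The product is delivered to the customer: Oct 9, 2001 + 4 weeks = Nov 6, 2001.

6 November 2001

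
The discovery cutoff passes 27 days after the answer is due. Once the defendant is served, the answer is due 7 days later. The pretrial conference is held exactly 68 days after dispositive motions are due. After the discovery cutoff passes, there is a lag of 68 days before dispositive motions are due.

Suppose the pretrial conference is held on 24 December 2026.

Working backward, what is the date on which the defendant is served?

The pretrial conference is held: Dec 24, 2026.
Dispositive motions are due: Dec 24, 2026 − 68 days = Oct 17, 2026.
The discovery cutoff passes: Oct 17, 2026 − 68 days = Aug 10, 2026.
The answer is due: Aug 10, 2026 − 27 days = Jul 14, 2026.
The defendant is served: Jul 14, 2026 − 7 days = Jul 7, 2026.

7 July 2026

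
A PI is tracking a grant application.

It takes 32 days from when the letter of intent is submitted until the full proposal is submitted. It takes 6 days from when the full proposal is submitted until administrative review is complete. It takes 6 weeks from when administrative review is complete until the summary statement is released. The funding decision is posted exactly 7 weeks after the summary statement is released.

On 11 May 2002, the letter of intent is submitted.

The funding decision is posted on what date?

The letter of intent is submitted: May 11, 2002.
The full proposal is submitted: May 11, 2002 + 32 days = Jun 12, 2002.
Administrative review is complete: Jun 12, 2002 + 6 days = Jun 18, 2002.
The summary statement is released: Jun 18, 2002 + 6 weeks = Jul 30, 2002.
The funding decision is posted: Jul 30, 2002 + 7 weeks = Sep 17, 2002.

17 September 2002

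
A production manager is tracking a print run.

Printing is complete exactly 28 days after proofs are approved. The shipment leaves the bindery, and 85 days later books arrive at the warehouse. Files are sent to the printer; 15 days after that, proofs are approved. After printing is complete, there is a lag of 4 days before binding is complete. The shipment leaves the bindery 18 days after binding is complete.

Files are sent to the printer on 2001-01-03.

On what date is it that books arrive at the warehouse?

Files are sent to the printer: Jan 3, 2001.
Proofs are approved: Jan 3, 2001 + 15 days = Jan 18, 2001.
Printing is complete: Jan 18, 2001 + 28 days = Feb 15, 2001.
Binding is complete: Feb 15, 2001 + 4 days = Feb 19, 2001.
The shipment leaves the bindery: Feb 19, 2001 + 18 days = Mar 9, 2001.
Books arrive at the warehouse: Mar 9, 2001 + 85 days = Jun 2, 2001.

2001-06-02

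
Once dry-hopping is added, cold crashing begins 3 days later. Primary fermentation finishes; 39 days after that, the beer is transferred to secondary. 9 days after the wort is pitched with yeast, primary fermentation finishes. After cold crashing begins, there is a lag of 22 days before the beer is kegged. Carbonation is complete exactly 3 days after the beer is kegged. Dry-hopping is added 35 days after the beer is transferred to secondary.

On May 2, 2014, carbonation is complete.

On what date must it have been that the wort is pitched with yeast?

Jan 11, 2014

Carbonation is complete: May 2, 2014.
The beer is kegged: May 2, 2014 − 3 days = Apr 29, 2014.
Cold crashing begins: Apr 29, 2014 − 22 days = Apr 7, 2014.
Dry-hopping is added: Apr 7, 2014 − 3 days = Apr 4, 2014.
The beer is transferred to secondary: Apr 4, 2014 − 35 days = Feb 28, 2014.
Primary fermentation finishes: Feb 28, 2014 − 39 days = Jan 20, 2014.
The wort is pitched with yeast: Jan 20, 2014 − 9 days = Jan 11, 2014.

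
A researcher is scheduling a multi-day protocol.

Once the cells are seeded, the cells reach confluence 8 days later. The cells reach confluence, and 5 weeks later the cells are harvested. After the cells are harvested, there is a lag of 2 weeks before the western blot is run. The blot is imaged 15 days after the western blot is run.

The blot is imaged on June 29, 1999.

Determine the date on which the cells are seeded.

The blot is imaged: Jun 29, 1999.
The western blot is run: Jun 29, 1999 − 15 days = Jun 14, 1999.
The cells are harvested: Jun 14, 1999 − 2 weeks = May 31, 1999.
The cells reach confluence: May 31, 1999 − 5 weeks = Apr 26, 1999.
The cells are seeded: Apr 26, 1999 − 8 days = Apr 18, 1999.

April 18, 1999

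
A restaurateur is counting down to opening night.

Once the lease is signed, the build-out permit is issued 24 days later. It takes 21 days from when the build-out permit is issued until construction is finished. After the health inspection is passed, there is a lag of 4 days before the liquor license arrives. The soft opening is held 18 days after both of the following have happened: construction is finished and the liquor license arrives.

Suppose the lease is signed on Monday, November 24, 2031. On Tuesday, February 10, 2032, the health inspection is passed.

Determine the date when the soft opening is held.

The lease is signed: Nov 24, 2031.
The build-out permit is issued: Nov 24, 2031 + 24 days = Dec 18, 2031.
Construction is finished: Dec 18, 2031 + 21 days = Jan 8, 2032.
The health inspection is passed: Feb 10, 2032.
The liquor license arrives: Feb 10, 2032 + 4 days = Feb 14, 2032.
Both prerequisites met — construction is finished (Jan 8, 2032), the liquor license arrives (Feb 14, 2032); the later is Feb 14, 2032.
The soft opening is held: Feb 14, 2032 + 18 days = Mar 3, 2032.

Wednesday, March 3, 2032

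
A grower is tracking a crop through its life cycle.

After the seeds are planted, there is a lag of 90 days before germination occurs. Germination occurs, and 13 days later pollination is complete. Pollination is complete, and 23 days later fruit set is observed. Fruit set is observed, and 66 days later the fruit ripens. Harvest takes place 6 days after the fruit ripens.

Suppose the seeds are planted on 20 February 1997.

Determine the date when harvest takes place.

6 September 1997

The seeds are planted: Feb 20, 1997.
Germination occurs: Feb 20, 1997 + 90 days = May 21, 1997.
Pollination is complete: May 21, 1997 + 13 days = Jun 3, 1997.
Fruit set is observed: Jun 3, 1997 + 23 days = Jun 26, 1997.
The fruit ripens: Jun 26, 1997 + 66 days = Aug 31, 1997.
Harvest takes place: Aug 31, 1997 + 6 days = Sep 6, 1997.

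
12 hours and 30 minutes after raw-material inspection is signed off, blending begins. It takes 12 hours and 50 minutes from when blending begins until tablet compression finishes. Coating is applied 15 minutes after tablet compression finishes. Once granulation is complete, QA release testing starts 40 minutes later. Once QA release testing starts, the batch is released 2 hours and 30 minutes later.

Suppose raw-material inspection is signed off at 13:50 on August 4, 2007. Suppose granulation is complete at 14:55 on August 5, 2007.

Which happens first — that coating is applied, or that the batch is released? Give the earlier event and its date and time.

Raw-material inspection is signed off: 13:50 Aug 4, 2007.
Blending begins: 13:50 Aug 4, 2007 + 12h30m = 02:20 Aug 5, 2007.
Tablet compression finishes: 02:20 Aug 5, 2007 + 12h50m = 15:10 Aug 5, 2007.
Coating is applied: 15:10 Aug 5, 2007 + 15m = 15:25 Aug 5, 2007.
Granulation is complete: 14:55 Aug 5, 2007.
QA release testing starts: 14:55 Aug 5, 2007 + 40m = 15:35 Aug 5, 2007.
The batch is released: 15:35 Aug 5, 2007 + 2h30m = 18:05 Aug 5, 2007.
Comparing: coating is applied at 15:25 Aug 5, 2007 vs the batch is released at 18:05 Aug 5, 2007. Earlier: coating is applied.

Coating is applied — 15:25 on August 5, 2007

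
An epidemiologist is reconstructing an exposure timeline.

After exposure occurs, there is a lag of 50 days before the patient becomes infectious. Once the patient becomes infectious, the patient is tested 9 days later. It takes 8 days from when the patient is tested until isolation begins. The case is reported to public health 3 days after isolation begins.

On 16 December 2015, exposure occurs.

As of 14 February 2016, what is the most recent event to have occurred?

The patient is tested

Exposure occurs: Dec 16, 2015.
The patient becomes infectious: Dec 16, 2015 + 50 days = Feb 4, 2016.
The patient is tested: Feb 4, 2016 + 9 days = Feb 13, 2016.
Isolation begins: Feb 13, 2016 + 8 days = Feb 21, 2016.
The case is reported to public health: Feb 21, 2016 + 3 days = Feb 24, 2016.
Feb 14, 2016 falls between when the patient is tested (Feb 13, 2016) and when isolation begins (Feb 21, 2016).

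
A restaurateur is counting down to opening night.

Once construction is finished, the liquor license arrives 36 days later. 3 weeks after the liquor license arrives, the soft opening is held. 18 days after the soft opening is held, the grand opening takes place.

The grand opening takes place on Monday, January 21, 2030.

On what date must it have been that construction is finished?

The grand opening takes place: Jan 21, 2030.
The soft opening is held: Jan 21, 2030 − 18 days = Jan 3, 2030.
The liquor license arrives: Jan 3, 2030 − 3 weeks = Dec 13, 2029.
Construction is finished: Dec 13, 2029 − 36 days = Nov 7, 2029.

Wednesday, November 7, 2029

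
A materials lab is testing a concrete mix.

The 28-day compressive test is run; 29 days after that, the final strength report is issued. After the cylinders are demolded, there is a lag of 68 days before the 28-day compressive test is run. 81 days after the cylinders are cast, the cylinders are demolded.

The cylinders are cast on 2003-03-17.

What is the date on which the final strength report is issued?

The cylinders are cast: Mar 17, 2003.
The cylinders are demolded: Mar 17, 2003 + 81 days = Jun 6, 2003.
The 28-day compressive test is run: Jun 6, 2003 + 68 days = Aug 13, 2003.
The final strength report is issued: Aug 13, 2003 + 29 days = Sep 11, 2003.

2003-09-11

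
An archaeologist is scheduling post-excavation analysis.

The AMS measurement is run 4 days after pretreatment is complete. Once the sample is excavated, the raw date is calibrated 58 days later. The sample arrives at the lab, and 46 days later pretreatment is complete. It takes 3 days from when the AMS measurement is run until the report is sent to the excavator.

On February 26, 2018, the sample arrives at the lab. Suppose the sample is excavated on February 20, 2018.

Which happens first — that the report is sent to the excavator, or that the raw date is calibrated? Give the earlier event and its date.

The sample arrives at the lab: Feb 26, 2018.
Pretreatment is complete: Feb 26, 2018 + 46 days = Apr 13, 2018.
The AMS measurement is run: Apr 13, 2018 + 4 days = Apr 17, 2018.
The report is sent to the excavator: Apr 17, 2018 + 3 days = Apr 20, 2018.
The sample is excavated: Feb 20, 2018.
The raw date is calibrated: Feb 20, 2018 + 58 days = Apr 19, 2018.
Comparing: the report is sent to the excavator on Apr 20, 2018 vs the raw date is calibrated on Apr 19, 2018. Earlier: the raw date is calibrated.

The raw date is calibrated — April 19, 2018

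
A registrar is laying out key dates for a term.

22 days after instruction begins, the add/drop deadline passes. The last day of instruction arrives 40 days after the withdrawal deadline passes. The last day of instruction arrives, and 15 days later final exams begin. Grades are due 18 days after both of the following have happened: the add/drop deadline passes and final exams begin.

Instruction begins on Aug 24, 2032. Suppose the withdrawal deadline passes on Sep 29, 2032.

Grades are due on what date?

Instruction begins: Aug 24, 2032.
The add/drop deadline passes: Aug 24, 2032 + 22 days = Sep 15, 2032.
The withdrawal deadline passes: Sep 29, 2032.
The last day of instruction arrives: Sep 29, 2032 + 40 days = Nov 8, 2032.
Final exams begin: Nov 8, 2032 + 15 days = Nov 23, 2032.
Both prerequisites met — the add/drop deadline passes (Sep 15, 2032), final exams begin (Nov 23, 2032); the later is Nov 23, 2032.
Grades are due: Nov 23, 2032 + 18 days = Dec 11, 2032.

Dec 11, 2032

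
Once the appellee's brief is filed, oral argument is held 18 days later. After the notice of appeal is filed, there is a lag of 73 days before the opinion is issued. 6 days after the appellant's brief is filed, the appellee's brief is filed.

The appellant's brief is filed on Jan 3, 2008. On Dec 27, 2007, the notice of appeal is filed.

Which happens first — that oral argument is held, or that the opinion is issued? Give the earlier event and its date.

Oral argument is held — Jan 27, 2008

The appellant's brief is filed: Jan 3, 2008.
The appellee's brief is filed: Jan 3, 2008 + 6 days = Jan 9, 2008.
Oral argument is held: Jan 9, 2008 + 18 days = Jan 27, 2008.
The notice of appeal is filed: Dec 27, 2007.
The opinion is issued: Dec 27, 2007 + 73 days = Mar 9, 2008.
Comparing: oral argument is held on Jan 27, 2008 vs the opinion is issued on Mar 9, 2008. Earlier: oral argument is held.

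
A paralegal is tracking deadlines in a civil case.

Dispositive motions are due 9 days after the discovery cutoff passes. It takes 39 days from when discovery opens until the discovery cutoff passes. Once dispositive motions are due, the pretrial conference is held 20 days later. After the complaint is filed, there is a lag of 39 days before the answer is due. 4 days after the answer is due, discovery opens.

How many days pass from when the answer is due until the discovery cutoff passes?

Causal path: the answer is due → discovery opens → the discovery cutoff passes.
Total delay along the path: 4 + 39 = 43 days.

43 days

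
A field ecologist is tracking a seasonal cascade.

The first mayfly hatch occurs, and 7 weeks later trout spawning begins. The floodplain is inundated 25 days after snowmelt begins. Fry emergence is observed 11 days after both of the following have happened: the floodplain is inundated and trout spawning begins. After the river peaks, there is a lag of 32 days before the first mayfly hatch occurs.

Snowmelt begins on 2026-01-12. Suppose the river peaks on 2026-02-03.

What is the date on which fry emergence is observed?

Snowmelt begins: Jan 12, 2026.
The floodplain is inundated: Jan 12, 2026 + 25 days = Feb 6, 2026.
The river peaks: Feb 3, 2026.
The first mayfly hatch occurs: Feb 3, 2026 + 32 days = Mar 7, 2026.
Trout spawning begins: Mar 7, 2026 + 7 weeks = Apr 25, 2026.
Both prerequisites met — the floodplain is inundated (Feb 6, 2026), trout spawning begins (Apr 25, 2026); the later is Apr 25, 2026.
Fry emergence is observed: Apr 25, 2026 + 11 days = May 6, 2026.

2026-05-06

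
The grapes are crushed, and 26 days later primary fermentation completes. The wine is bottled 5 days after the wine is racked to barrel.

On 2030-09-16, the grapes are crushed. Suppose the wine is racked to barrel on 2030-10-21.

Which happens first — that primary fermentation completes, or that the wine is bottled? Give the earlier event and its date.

The grapes are crushed: Sep 16, 2030.
Primary fermentation completes: Sep 16, 2030 + 26 days = Oct 12, 2030.
The wine is racked to barrel: Oct 21, 2030.
The wine is bottled: Oct 21, 2030 + 5 days = Oct 26, 2030.
Comparing: primary fermentation completes on Oct 12, 2030 vs the wine is bottled on Oct 26, 2030. Earlier: primary fermentation completes.

Primary fermentation completes — 2030-10-12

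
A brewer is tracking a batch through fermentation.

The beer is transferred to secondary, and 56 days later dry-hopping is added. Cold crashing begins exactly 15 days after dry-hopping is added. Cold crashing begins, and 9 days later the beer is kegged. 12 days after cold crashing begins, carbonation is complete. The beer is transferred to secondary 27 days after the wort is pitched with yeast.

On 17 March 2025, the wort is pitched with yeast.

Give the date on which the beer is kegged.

2 July 2025

The wort is pitched with yeast: Mar 17, 2025.
The beer is transferred to secondary: Mar 17, 2025 + 27 days = Apr 13, 2025.
Dry-hopping is added: Apr 13, 2025 + 56 days = Jun 8, 2025.
Cold crashing begins: Jun 8, 2025 + 15 days = Jun 23, 2025.
The beer is kegged: Jun 23, 2025 + 9 days = Jul 2, 2025.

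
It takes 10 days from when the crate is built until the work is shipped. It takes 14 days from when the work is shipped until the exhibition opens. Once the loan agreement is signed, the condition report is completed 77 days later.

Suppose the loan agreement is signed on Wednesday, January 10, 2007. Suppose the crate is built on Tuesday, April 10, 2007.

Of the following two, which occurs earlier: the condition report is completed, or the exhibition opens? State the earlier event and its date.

The loan agreement is signed: Jan 10, 2007.
The condition report is completed: Jan 10, 2007 + 77 days = Mar 28, 2007.
The crate is built: Apr 10, 2007.
The work is shipped: Apr 10, 2007 + 10 days = Apr 20, 2007.
The exhibition opens: Apr 20, 2007 + 14 days = May 4, 2007.
Comparing: the condition report is completed on Mar 28, 2007 vs the exhibition opens on May 4, 2007. Earlier: the condition report is completed.

The condition report is completed — Wednesday, March 28, 2007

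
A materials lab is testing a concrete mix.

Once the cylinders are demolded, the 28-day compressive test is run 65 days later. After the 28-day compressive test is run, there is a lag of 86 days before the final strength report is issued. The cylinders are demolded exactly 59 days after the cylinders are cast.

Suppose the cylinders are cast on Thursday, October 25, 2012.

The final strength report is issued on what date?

Thursday, May 23, 2013

The cylinders are cast: Oct 25, 2012.
The cylinders are demolded: Oct 25, 2012 + 59 days = Dec 23, 2012.
The 28-day compressive test is run: Dec 23, 2012 + 65 days = Feb 26, 2013.
The final strength report is issued: Feb 26, 2013 + 86 days = May 23, 2013.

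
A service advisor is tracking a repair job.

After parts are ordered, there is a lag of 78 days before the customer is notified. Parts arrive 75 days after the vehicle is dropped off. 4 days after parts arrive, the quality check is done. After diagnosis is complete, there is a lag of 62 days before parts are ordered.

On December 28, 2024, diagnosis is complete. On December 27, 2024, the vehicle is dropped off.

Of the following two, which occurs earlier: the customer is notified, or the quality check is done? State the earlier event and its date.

Diagnosis is complete: Dec 28, 2024.
Parts are ordered: Dec 28, 2024 + 62 days = Feb 28, 2025.
The customer is notified: Feb 28, 2025 + 78 days = May 17, 2025.
The vehicle is dropped off: Dec 27, 2024.
Parts arrive: Dec 27, 2024 + 75 days = Mar 12, 2025.
The quality check is done: Mar 12, 2025 + 4 days = Mar 16, 2025.
Comparing: the customer is notified on May 17, 2025 vs the quality check is done on Mar 16, 2025. Earlier: the quality check is done.

The quality check is done — March 16, 2025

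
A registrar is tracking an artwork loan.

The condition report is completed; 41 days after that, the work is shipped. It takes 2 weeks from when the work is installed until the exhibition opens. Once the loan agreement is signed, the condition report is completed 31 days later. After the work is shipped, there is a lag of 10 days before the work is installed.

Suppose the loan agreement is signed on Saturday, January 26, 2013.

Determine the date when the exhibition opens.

The loan agreement is signed: Jan 26, 2013.
The condition report is completed: Jan 26, 2013 + 31 days = Feb 26, 2013.
The work is shipped: Feb 26, 2013 + 41 days = Apr 8, 2013.
The work is installed: Apr 8, 2013 + 10 days = Apr 18, 2013.
The exhibition opens: Apr 18, 2013 + 2 weeks = May 2, 2013.

Thursday, May 2, 2013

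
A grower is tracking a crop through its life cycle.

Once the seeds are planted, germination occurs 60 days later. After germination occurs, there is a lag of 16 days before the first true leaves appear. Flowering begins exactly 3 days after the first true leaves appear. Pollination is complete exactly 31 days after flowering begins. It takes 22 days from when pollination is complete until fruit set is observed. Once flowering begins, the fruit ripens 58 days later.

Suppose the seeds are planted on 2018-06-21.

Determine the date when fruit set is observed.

The seeds are planted: Jun 21, 2018.
Germination occurs: Jun 21, 2018 + 60 days = Aug 20, 2018.
The first true leaves appear: Aug 20, 2018 + 16 days = Sep 5, 2018.
Flowering begins: Sep 5, 2018 + 3 days = Sep 8, 2018.
Pollination is complete: Sep 8, 2018 + 31 days = Oct 9, 2018.
Fruit set is observed: Oct 9, 2018 + 22 days = Oct 31, 2018.

2018-10-31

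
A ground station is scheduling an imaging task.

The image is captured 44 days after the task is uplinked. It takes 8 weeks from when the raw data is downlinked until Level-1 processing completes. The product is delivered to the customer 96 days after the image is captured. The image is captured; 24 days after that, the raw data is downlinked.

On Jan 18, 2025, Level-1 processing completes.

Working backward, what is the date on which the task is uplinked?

Sep 16, 2024

Level-1 processing completes: Jan 18, 2025.
The raw data is downlinked: Jan 18, 2025 − 8 weeks = Nov 23, 2024.
The image is captured: Nov 23, 2024 − 24 days = Oct 30, 2024.
The task is uplinked: Oct 30, 2024 − 44 days = Sep 16, 2024.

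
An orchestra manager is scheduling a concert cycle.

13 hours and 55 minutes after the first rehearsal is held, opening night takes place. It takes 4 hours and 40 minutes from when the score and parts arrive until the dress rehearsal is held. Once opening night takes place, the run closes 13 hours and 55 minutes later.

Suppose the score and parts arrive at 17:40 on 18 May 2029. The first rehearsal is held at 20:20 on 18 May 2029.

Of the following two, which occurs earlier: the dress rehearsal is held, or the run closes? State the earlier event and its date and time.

The dress rehearsal is held — 22:20 on 18 May 2029

The score and parts arrive: 17:40 May 18, 2029.
The dress rehearsal is held: 17:40 May 18, 2029 + 4h40m = 22:20 May 18, 2029.
The first rehearsal is held: 20:20 May 18, 2029.
Opening night takes place: 20:20 May 18, 2029 + 13h55m = 10:15 May 19, 2029.
The run closes: 10:15 May 19, 2029 + 13h55m = 00:10 May 20, 2029.
Comparing: the dress rehearsal is held at 22:20 May 18, 2029 vs the run closes at 00:10 May 20, 2029. Earlier: the dress rehearsal is held.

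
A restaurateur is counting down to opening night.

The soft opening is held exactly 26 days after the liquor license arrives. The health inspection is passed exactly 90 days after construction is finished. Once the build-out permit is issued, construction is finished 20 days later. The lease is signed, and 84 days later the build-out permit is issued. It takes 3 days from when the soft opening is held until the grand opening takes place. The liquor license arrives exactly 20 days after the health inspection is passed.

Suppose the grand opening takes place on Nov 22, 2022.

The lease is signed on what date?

The grand opening takes place: Nov 22, 2022.
The soft opening is held: Nov 22, 2022 − 3 days = Nov 19, 2022.
The liquor license arrives: Nov 19, 2022 − 26 days = Oct 24, 2022.
The health inspection is passed: Oct 24, 2022 − 20 days = Oct 4, 2022.
Construction is finished: Oct 4, 2022 − 90 days = Jul 6, 2022.
The build-out permit is issued: Jul 6, 2022 − 20 days = Jun 16, 2022.
The lease is signed: Jun 16, 2022 − 84 days = Mar 24, 2022.

Mar 24, 2022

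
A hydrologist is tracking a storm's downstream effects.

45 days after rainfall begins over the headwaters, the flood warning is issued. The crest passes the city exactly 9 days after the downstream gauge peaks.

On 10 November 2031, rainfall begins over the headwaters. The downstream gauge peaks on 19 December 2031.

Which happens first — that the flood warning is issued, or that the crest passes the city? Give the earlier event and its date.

The flood warning is issued — 25 December 2031

Rainfall begins over the headwaters: Nov 10, 2031.
The flood warning is issued: Nov 10, 2031 + 45 days = Dec 25, 2031.
The downstream gauge peaks: Dec 19, 2031.
The crest passes the city: Dec 19, 2031 + 9 days = Dec 28, 2031.
Comparing: the flood warning is issued on Dec 25, 2031 vs the crest passes the city on Dec 28, 2031. Earlier: the flood warning is issued.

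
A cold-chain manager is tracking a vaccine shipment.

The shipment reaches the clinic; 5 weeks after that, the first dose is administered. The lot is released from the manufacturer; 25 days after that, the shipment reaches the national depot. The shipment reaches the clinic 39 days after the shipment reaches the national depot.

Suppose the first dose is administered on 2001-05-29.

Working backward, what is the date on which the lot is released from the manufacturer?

2001-02-19

The first dose is administered: May 29, 2001.
The shipment reaches the clinic: May 29, 2001 − 5 weeks = Apr 24, 2001.
The shipment reaches the national depot: Apr 24, 2001 − 39 days = Mar 16, 2001.
The lot is released from the manufacturer: Mar 16, 2001 − 25 days = Feb 19, 2001.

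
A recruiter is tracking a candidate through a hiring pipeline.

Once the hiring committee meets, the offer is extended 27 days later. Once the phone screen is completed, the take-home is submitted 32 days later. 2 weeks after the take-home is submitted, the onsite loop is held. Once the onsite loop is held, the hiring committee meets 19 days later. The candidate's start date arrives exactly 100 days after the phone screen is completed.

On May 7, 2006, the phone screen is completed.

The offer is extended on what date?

August 7, 2006

The phone screen is completed: May 7, 2006.
The take-home is submitted: May 7, 2006 + 32 days = Jun 8, 2006.
The onsite loop is held: Jun 8, 2006 + 2 weeks = Jun 22, 2006.
The hiring committee meets: Jun 22, 2006 + 19 days = Jul 11, 2006.
The offer is extended: Jul 11, 2006 + 27 days = Aug 7, 2006.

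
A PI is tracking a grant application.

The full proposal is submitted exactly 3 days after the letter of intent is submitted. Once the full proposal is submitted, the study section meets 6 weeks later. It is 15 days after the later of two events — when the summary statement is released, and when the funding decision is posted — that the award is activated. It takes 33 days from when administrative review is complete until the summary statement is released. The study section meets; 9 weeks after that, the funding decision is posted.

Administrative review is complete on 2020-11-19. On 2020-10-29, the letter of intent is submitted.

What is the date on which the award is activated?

2021-03-01

Administrative review is complete: Nov 19, 2020.
The summary statement is released: Nov 19, 2020 + 33 days = Dec 22, 2020.
The letter of intent is submitted: Oct 29, 2020.
The full proposal is submitted: Oct 29, 2020 + 3 days = Nov 1, 2020.
The study section meets: Nov 1, 2020 + 6 weeks = Dec 13, 2020.
The funding decision is posted: Dec 13, 2020 + 9 weeks = Feb 14, 2021.
Both prerequisites met — the summary statement is released (Dec 22, 2020), the funding decision is posted (Feb 14, 2021); the later is Feb 14, 2021.
The award is activated: Feb 14, 2021 + 15 days = Mar 1, 2021.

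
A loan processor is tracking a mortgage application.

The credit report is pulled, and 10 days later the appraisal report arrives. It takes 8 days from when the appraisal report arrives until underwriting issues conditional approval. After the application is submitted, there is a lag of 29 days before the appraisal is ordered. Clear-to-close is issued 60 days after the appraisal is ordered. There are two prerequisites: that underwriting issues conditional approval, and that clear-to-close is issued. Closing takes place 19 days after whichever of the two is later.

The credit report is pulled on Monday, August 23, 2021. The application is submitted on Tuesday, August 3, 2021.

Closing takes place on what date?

Friday, November 19, 2021

The credit report is pulled: Aug 23, 2021.
The appraisal report arrives: Aug 23, 2021 + 10 days = Sep 2, 2021.
Underwriting issues conditional approval: Sep 2, 2021 + 8 days = Sep 10, 2021.
The application is submitted: Aug 3, 2021.
The appraisal is ordered: Aug 3, 2021 + 29 days = Sep 1, 2021.
Clear-to-close is issued: Sep 1, 2021 + 60 days = Oct 31, 2021.
Both prerequisites met — underwriting issues conditional approval (Sep 10, 2021), clear-to-close is issued (Oct 31, 2021); the later is Oct 31, 2021.
Closing takes place: Oct 31, 2021 + 19 days = Nov 19, 2021.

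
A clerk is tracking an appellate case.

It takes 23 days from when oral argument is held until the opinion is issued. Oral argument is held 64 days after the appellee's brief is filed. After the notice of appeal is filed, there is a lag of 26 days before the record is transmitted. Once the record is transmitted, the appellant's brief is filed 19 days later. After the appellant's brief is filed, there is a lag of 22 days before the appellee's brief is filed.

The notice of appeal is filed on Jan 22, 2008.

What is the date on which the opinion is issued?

The notice of appeal is filed: Jan 22, 2008.
The record is transmitted: Jan 22, 2008 + 26 days = Feb 17, 2008.
The appellant's brief is filed: Feb 17, 2008 + 19 days = Mar 7, 2008.
The appellee's brief is filed: Mar 7, 2008 + 22 days = Mar 29, 2008.
Oral argument is held: Mar 29, 2008 + 64 days = Jun 1, 2008.
The opinion is issued: Jun 1, 2008 + 23 days = Jun 24, 2008.

Jun 24, 2008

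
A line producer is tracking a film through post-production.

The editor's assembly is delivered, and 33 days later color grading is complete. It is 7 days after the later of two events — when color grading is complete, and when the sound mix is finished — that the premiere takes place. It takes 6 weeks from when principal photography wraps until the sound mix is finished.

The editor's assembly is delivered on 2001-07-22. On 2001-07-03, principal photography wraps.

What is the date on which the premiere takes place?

The editor's assembly is delivered: Jul 22, 2001.
Color grading is complete: Jul 22, 2001 + 33 days = Aug 24, 2001.
Principal photography wraps: Jul 3, 2001.
The sound mix is finished: Jul 3, 2001 + 6 weeks = Aug 14, 2001.
Both prerequisites met — color grading is complete (Aug 24, 2001), the sound mix is finished (Aug 14, 2001); the later is Aug 24, 2001.
The premiere takes place: Aug 24, 2001 + 7 days = Aug 31, 2001.

2001-08-31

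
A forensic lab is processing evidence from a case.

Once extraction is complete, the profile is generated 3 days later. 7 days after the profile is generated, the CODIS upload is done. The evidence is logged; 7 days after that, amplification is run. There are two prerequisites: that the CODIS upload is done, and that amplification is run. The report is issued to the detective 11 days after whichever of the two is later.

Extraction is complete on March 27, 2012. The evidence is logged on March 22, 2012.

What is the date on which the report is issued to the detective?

April 17, 2012

Extraction is complete: Mar 27, 2012.
The profile is generated: Mar 27, 2012 + 3 days = Mar 30, 2012.
The CODIS upload is done: Mar 30, 2012 + 7 days = Apr 6, 2012.
The evidence is logged: Mar 22, 2012.
Amplification is run: Mar 22, 2012 + 7 days = Mar 29, 2012.
Both prerequisites met — the CODIS upload is done (Apr 6, 2012), amplification is run (Mar 29, 2012); the later is Apr 6, 2012.
The report is issued to the detective: Apr 6, 2012 + 11 days = Apr 17, 2012.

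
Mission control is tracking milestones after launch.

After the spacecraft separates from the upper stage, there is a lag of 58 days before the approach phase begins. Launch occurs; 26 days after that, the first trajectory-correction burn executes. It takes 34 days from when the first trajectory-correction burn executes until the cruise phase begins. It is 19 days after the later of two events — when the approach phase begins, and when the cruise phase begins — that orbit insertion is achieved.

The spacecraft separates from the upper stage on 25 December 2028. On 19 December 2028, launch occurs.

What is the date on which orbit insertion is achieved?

12 March 2029

The spacecraft separates from the upper stage: Dec 25, 2028.
The approach phase begins: Dec 25, 2028 + 58 days = Feb 21, 2029.
Launch occurs: Dec 19, 2028.
The first trajectory-correction burn executes: Dec 19, 2028 + 26 days = Jan 14, 2029.
The cruise phase begins: Jan 14, 2029 + 34 days = Feb 17, 2029.
Both prerequisites met — the approach phase begins (Feb 21, 2029), the cruise phase begins (Feb 17, 2029); the later is Feb 21, 2029.
Orbit insertion is achieved: Feb 21, 2029 + 19 days = Mar 12, 2029.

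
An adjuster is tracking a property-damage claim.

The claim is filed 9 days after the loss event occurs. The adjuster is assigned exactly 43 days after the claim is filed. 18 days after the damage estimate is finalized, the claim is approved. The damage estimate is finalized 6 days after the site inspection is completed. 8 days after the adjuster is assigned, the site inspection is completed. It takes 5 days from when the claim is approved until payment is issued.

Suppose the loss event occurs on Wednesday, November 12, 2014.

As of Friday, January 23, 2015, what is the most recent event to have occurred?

The damage estimate is finalized

The loss event occurs: Nov 12, 2014.
The claim is filed: Nov 12, 2014 + 9 days = Nov 21, 2014.
The adjuster is assigned: Nov 21, 2014 + 43 days = Jan 3, 2015.
The site inspection is completed: Jan 3, 2015 + 8 days = Jan 11, 2015.
The damage estimate is finalized: Jan 11, 2015 + 6 days = Jan 17, 2015.
The claim is approved: Jan 17, 2015 + 18 days = Feb 4, 2015.
Payment is issued: Feb 4, 2015 + 5 days = Feb 9, 2015.
Jan 23, 2015 falls between when the damage estimate is finalized (Jan 17, 2015) and when the claim is approved (Feb 4, 2015).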